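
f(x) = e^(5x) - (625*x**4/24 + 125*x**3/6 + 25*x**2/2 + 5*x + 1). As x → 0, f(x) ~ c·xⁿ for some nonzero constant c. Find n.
5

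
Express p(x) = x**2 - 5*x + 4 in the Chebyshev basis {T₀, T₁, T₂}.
(9/2)T₀ + (-5)T₁ + (1/2)T₂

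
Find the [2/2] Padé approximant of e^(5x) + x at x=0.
(-145*x**2/36 + 8*x/3 + 1)/(125*x**2/36 - 10*x/3 + 1)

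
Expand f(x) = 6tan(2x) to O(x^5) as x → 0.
12*x + 16*x**3 + O(x**5)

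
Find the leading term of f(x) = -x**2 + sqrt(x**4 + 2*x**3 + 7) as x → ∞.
x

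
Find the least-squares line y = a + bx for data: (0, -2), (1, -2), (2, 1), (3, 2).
a = -5/2, b = 3/2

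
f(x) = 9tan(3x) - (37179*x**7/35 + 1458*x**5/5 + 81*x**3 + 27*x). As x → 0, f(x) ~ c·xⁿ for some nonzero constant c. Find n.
9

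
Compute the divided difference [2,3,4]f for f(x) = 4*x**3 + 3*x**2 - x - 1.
39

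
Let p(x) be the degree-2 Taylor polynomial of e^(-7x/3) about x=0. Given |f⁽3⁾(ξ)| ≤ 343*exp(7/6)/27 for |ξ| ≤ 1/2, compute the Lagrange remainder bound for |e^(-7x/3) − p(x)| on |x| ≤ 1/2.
343*exp(7/6)/1296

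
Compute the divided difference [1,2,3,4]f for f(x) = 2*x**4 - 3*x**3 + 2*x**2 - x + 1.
17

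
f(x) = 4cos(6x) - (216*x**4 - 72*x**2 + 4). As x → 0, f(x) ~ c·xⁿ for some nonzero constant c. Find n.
6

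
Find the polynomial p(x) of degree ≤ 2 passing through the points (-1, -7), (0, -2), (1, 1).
-x**2 + 4*x - 2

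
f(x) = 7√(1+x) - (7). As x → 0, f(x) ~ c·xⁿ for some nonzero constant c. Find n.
1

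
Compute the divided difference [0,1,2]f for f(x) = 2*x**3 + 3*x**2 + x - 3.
9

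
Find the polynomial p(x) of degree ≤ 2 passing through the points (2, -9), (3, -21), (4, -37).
-2*x**2 - 2*x + 3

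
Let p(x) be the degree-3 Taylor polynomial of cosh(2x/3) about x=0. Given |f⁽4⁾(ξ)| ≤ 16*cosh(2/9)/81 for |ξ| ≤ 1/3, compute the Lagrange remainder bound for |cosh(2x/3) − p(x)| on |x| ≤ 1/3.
2*cosh(2/9)/19683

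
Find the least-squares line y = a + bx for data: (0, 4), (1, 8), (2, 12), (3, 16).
a = 4, b = 4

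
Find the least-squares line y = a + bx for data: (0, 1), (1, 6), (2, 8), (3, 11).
a = 17/10, b = 16/5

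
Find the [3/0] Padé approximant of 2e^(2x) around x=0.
8*x**3/3 + 4*x**2 + 4*x + 2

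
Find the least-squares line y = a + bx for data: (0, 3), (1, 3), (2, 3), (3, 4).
a = 14/5, b = 3/10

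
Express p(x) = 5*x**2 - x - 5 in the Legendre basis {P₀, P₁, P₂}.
(-10/3)P₀ - P₁ + (10/3)P₂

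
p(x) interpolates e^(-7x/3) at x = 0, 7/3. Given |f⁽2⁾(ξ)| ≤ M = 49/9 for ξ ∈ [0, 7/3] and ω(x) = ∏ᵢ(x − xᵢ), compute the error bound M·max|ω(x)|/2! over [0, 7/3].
2401/648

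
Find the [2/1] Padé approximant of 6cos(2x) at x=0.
6 - 12*x**2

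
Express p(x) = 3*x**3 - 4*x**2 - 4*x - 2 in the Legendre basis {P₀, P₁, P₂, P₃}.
(-10/3)P₀ + (-11/5)P₁ + (-8/3)P₂ + (6/5)P₃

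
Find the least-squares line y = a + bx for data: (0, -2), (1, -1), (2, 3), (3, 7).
a = -29/10, b = 31/10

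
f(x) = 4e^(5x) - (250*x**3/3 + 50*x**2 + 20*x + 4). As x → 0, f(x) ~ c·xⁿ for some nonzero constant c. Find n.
4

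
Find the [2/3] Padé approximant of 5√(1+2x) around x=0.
(35*x**2/4 + 14*x + 5)/(-x**3/20 + 9*x**2/20 + 9*x/5 + 1)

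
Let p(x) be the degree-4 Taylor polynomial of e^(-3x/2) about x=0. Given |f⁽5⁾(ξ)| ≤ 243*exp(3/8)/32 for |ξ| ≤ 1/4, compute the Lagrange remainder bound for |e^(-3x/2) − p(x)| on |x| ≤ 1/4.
81*exp(3/8)/1310720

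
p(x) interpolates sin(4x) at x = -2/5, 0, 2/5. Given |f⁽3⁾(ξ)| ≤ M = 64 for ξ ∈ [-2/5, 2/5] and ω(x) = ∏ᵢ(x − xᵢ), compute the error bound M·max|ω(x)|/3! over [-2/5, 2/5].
512*sqrt(3)/3375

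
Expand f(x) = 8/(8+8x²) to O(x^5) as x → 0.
1 - x**2 + x**4 + O(x**5)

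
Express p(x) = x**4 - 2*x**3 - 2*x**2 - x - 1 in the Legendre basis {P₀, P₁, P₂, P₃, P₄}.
(-22/15)P₀ + (-11/5)P₁ + (-16/21)P₂ + (-4/5)P₃ + (8/35)P₄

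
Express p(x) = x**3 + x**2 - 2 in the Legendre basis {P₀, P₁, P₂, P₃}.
(-5/3)P₀ + (3/5)P₁ + (2/3)P₂ + (2/5)P₃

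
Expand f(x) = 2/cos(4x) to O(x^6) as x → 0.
2 + 16*x**2 + 320*x**4/3 + O(x**6)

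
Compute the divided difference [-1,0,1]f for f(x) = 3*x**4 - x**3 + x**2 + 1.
4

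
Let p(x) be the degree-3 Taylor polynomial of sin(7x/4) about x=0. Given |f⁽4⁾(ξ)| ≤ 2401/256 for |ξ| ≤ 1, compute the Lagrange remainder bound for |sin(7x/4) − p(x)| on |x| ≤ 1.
2401/6144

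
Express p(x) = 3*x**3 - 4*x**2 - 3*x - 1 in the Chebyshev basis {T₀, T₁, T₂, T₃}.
(-3)T₀ + (-3/4)T₁ + (-2)T₂ + (3/4)T₃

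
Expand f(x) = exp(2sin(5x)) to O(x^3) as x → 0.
1 + 10*x + 50*x**2 + O(x**3)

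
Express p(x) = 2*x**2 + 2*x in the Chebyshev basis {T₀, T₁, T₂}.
T₀ + (2)T₁ + T₂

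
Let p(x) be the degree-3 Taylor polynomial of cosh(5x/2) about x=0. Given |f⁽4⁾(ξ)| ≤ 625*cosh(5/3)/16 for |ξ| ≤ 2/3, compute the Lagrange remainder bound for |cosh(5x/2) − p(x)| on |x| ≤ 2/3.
625*cosh(5/3)/1944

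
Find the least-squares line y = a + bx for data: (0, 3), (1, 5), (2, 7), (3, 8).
a = 16/5, b = 17/10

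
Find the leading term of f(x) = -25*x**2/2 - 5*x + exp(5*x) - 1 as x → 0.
125*x**3/6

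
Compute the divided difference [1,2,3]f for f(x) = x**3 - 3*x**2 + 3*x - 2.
3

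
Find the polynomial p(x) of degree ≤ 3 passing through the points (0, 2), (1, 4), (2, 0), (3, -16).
-x**3 + 3*x + 2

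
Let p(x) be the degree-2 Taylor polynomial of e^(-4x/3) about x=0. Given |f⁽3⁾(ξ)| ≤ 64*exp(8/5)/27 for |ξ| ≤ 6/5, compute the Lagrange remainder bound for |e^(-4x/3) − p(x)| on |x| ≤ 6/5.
256*exp(8/5)/375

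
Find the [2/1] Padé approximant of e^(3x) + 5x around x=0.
(-7*x**2/2 + 7*x + 1)/(1 - x)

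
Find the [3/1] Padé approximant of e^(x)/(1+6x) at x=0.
(4571*x**3/26328 + 2189*x**2/4388 + 4389*x/4388 + 1)/(26329*x/4388 + 1)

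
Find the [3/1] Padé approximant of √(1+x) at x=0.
(-x**3/64 + 3*x**2/16 + 9*x/8 + 1)/(5*x/8 + 1)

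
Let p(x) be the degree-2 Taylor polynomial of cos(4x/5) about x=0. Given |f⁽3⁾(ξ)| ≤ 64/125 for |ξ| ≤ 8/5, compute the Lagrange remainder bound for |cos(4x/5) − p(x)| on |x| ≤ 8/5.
16384/46875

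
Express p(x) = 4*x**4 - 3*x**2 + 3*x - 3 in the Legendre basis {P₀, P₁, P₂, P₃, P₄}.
(-16/5)P₀ + (3)P₁ + (2/7)P₂ + (32/35)P₄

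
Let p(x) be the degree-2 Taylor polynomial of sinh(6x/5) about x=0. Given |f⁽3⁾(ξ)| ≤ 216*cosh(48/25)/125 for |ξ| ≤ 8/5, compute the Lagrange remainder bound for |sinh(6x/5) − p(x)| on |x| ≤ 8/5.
18432*cosh(48/25)/15625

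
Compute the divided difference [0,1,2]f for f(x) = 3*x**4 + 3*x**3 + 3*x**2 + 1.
33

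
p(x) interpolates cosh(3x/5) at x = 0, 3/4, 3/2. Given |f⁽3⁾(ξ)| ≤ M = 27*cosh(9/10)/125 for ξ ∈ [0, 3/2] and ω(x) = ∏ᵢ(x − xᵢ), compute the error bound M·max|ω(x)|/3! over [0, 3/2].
27*sqrt(3)*cosh(9/10)/8000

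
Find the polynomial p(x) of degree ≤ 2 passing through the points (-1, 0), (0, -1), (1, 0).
x**2 - 1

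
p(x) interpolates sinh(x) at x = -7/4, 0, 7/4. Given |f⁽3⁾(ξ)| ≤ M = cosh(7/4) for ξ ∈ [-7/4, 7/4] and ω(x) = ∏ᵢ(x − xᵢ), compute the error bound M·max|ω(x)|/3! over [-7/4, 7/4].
343*sqrt(3)*cosh(7/4)/1728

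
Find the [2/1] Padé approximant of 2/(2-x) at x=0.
1/(1 - x/2)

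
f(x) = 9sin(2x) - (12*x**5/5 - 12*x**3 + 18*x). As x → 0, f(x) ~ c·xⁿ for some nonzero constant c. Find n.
7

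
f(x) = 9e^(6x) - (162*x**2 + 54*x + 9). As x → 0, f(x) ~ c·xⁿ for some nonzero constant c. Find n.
3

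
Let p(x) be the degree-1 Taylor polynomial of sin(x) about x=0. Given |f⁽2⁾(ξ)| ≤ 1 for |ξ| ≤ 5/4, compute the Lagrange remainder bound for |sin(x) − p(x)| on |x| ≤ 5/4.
25/32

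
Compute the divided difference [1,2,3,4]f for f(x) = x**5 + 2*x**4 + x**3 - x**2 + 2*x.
86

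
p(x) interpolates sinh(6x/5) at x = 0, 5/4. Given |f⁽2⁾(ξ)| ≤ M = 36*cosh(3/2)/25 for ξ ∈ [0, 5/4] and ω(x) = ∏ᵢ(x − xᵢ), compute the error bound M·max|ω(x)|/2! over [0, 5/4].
9*cosh(3/2)/32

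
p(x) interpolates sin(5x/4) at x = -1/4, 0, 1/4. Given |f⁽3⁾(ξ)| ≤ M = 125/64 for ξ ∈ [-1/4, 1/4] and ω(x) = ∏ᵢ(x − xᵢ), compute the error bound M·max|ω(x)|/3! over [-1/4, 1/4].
125*sqrt(3)/110592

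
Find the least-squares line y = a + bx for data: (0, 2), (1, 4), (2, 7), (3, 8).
a = 21/10, b = 21/10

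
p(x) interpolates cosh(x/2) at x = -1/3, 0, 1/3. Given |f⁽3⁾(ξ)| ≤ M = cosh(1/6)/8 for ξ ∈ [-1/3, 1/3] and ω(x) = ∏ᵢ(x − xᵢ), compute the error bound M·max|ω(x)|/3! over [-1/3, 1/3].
sqrt(3)*cosh(1/6)/5832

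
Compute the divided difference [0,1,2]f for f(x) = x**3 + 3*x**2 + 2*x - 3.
6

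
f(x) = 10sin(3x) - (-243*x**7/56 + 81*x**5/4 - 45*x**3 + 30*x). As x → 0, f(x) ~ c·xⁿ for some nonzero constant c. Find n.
9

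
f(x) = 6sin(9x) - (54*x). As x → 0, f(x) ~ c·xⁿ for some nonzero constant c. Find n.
3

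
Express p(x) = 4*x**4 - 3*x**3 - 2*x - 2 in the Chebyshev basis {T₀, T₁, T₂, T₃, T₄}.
(-1/2)T₀ + (-17/4)T₁ + (2)T₂ + (-3/4)T₃ + (1/2)T₄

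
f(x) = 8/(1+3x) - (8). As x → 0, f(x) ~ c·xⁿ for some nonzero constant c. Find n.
1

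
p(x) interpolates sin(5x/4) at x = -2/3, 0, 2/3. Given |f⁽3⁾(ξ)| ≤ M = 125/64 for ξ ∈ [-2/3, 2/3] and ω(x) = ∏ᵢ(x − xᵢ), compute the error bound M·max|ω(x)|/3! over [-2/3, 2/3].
125*sqrt(3)/5832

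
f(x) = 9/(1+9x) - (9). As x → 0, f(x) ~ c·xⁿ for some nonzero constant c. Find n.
1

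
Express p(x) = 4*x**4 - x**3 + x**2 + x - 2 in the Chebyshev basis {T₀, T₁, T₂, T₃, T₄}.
(1/4)T₁ + (5/2)T₂ + (-1/4)T₃ + (1/2)T₄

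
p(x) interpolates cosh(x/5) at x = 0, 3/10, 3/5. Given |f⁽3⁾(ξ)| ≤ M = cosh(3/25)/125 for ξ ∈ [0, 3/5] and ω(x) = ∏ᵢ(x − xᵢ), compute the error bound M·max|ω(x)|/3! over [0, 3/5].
sqrt(3)*cosh(3/25)/125000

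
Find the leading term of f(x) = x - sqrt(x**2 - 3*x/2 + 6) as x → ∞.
3/4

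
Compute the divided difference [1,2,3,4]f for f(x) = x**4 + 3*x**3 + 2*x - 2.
13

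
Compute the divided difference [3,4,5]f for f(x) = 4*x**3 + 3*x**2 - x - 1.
51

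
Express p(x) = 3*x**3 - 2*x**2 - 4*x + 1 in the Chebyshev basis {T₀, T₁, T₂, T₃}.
(-7/4)T₁ - T₂ + (3/4)T₃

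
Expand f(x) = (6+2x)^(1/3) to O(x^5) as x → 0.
6**(1/3) + 6**(1/3)*x/9 - 6**(1/3)*x**2/81 + 5*6**(1/3)*x**3/2187 - 10*6**(1/3)*x**4/19683 + O(x**5)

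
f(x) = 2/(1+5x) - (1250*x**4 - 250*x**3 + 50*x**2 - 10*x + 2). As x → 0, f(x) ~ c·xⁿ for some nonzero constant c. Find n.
5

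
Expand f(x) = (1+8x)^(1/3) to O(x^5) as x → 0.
1 + 8*x/3 - 64*x**2/9 + 2560*x**3/81 - 40960*x**4/243 + O(x**5)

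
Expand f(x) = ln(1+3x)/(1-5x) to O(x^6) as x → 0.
3*x + 21*x**2/2 + 123*x**3/2 + 1149*x**4/4 + 29697*x**5/20 + O(x**6)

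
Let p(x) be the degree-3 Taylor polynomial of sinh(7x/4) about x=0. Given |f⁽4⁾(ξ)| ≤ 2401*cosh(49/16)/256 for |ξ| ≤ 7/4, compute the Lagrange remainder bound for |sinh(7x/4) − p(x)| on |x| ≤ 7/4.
5764801*cosh(49/16)/1572864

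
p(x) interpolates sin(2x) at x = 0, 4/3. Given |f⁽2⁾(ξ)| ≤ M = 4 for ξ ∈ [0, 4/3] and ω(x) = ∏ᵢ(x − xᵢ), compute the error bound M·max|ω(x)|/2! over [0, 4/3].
8/9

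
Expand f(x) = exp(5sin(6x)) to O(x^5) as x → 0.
1 + 30*x + 450*x**2 + 4320*x**3 + 28350*x**4 + O(x**5)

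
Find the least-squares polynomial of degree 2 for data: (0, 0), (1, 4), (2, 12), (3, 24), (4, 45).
3/7 + (1/7)x + (19/7)x²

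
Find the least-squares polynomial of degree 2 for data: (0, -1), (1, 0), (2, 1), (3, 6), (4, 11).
-31/35 + (-3/7)x + (6/7)x²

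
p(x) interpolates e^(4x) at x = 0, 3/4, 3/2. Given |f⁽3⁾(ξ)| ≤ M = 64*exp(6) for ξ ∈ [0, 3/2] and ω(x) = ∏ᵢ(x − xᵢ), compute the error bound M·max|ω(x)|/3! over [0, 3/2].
sqrt(3)*exp(6)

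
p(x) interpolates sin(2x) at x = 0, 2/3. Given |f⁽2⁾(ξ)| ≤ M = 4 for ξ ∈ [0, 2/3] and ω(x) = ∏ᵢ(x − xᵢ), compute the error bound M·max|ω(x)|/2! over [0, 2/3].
2/9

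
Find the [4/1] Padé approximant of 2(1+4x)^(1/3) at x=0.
(512*x**4/243 - 1024*x**3/405 + 64*x**2/15 + 128*x/15 + 2)/(44*x/15 + 1)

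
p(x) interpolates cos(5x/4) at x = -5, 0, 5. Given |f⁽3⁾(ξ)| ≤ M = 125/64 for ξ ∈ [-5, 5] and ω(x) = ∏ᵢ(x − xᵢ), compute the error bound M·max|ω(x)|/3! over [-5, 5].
15625*sqrt(3)/1728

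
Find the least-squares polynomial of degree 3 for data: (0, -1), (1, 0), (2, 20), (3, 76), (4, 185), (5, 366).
-67/63 + (-821/378)x + (61/126)x² + (79/27)x³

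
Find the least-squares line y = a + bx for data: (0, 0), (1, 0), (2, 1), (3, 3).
a = -1/2, b = 1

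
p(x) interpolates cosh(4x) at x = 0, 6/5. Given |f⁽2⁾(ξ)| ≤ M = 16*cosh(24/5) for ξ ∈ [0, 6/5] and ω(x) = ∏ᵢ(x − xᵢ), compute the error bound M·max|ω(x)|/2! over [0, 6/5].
72*cosh(24/5)/25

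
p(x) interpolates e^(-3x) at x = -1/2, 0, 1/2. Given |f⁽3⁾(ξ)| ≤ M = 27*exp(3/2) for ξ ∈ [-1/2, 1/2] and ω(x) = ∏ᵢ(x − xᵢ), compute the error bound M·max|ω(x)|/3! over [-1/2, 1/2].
sqrt(3)*exp(3/2)/8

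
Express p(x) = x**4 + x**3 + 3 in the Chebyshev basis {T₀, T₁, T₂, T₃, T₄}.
(27/8)T₀ + (3/4)T₁ + (1/2)T₂ + (1/4)T₃ + (1/8)T₄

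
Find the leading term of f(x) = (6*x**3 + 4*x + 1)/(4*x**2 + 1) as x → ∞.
3*x/2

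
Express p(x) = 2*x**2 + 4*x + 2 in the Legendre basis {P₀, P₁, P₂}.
(8/3)P₀ + (4)P₁ + (4/3)P₂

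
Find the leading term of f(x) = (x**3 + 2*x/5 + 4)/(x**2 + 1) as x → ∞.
x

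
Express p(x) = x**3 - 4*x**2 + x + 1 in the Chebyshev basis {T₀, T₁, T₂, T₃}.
-T₀ + (7/4)T₁ + (-2)T₂ + (1/4)T₃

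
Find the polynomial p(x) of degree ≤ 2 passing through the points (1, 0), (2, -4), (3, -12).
-2*x**2 + 2*x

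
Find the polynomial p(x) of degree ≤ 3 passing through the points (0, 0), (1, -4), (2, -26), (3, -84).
-3*x**3 - x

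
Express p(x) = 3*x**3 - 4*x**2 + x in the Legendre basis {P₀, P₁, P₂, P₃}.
(-4/3)P₀ + (14/5)P₁ + (-8/3)P₂ + (6/5)P₃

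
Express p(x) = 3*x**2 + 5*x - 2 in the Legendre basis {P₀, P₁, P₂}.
-P₀ + (5)P₁ + (2)P₂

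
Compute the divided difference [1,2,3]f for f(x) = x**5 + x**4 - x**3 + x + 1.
109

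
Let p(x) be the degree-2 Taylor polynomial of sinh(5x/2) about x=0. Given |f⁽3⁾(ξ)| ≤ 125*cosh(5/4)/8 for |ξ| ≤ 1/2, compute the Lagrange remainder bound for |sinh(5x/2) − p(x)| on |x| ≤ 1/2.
125*cosh(5/4)/384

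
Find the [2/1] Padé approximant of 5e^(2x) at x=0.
(10*x**2/3 + 20*x/3 + 5)/(1 - 2*x/3)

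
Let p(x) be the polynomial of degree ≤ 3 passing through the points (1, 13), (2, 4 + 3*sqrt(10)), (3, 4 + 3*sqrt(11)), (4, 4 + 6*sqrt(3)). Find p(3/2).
-15*sqrt(11)/16 + 3*sqrt(3)/8 + 109/16 + 45*sqrt(10)/16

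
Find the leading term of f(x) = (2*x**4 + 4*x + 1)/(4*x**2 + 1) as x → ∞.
x**2/2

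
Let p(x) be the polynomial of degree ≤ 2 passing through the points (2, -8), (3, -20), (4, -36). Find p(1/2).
5/2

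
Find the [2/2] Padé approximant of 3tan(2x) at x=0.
6*x/(1 - 4*x**2/3)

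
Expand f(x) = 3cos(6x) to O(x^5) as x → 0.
3 - 54*x**2 + 162*x**4 + O(x**5)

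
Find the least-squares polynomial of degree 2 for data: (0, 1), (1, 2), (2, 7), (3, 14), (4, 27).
39/35 + (-36/35)x + (13/7)x²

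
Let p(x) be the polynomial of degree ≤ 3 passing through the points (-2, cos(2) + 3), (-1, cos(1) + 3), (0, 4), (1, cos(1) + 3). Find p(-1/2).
-cos(2)/16 + cos(1)/2 + 57/16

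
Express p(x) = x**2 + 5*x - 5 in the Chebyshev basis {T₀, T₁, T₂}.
(-9/2)T₀ + (5)T₁ + (1/2)T₂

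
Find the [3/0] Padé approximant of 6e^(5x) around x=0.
125*x**3 + 75*x**2 + 30*x + 6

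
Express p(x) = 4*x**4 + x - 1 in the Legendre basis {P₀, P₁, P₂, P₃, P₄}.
(-1/5)P₀ + P₁ + (16/7)P₂ + (32/35)P₄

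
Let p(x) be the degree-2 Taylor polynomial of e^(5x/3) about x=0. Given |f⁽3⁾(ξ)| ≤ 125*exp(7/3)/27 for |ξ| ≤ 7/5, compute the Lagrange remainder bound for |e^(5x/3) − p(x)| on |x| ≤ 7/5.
343*exp(7/3)/162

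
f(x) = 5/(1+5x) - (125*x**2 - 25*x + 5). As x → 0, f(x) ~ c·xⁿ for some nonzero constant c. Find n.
3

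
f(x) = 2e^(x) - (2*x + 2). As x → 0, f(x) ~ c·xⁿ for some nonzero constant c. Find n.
2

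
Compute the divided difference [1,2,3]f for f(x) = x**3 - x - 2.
6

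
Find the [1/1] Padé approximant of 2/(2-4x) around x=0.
1/(1 - 2*x)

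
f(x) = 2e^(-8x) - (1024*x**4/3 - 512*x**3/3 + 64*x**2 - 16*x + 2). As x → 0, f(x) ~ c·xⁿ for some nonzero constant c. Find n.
5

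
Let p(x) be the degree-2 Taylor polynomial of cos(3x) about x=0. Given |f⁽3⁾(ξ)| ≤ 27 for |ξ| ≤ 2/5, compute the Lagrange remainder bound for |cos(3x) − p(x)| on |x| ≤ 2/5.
36/125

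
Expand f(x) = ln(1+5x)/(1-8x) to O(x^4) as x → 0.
5*x + 55*x**2/2 + 785*x**3/3 + O(x**4)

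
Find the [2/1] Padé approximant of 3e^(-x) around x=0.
(x**2/2 - 2*x + 3)/(x/3 + 1)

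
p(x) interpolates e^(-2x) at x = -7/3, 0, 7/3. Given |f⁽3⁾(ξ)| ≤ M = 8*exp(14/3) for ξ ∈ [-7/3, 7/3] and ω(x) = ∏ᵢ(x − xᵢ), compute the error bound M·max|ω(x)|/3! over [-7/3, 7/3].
2744*sqrt(3)*exp(14/3)/729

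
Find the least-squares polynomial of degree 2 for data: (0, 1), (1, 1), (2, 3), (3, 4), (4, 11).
44/35 + (-99/70)x + (13/14)x²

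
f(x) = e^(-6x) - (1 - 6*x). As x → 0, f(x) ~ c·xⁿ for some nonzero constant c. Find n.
2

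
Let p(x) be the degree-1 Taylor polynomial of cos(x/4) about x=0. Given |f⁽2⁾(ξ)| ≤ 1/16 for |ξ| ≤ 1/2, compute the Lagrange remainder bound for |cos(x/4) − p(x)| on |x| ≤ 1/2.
1/128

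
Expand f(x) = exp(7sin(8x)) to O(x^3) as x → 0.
1 + 56*x + 1568*x**2 + O(x**3)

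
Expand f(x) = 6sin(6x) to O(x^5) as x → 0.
36*x - 216*x**3 + O(x**5)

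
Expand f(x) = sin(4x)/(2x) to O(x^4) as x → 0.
2 - 16*x**2/3 + O(x**4)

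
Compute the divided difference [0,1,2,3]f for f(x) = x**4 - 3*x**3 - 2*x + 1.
3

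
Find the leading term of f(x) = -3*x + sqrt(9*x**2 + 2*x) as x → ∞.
1/3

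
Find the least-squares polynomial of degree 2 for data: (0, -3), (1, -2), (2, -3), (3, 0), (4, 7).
-81/35 + (-83/35)x + (8/7)x²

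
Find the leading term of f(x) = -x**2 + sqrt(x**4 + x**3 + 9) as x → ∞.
x/2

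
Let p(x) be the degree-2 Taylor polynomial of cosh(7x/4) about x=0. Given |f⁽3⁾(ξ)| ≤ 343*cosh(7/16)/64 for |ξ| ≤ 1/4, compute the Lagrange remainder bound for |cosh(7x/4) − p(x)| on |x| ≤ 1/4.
343*cosh(7/16)/24576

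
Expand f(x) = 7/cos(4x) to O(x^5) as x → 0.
7 + 56*x**2 + 1120*x**4/3 + O(x**5)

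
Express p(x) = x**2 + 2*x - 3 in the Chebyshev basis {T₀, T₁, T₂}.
(-5/2)T₀ + (2)T₁ + (1/2)T₂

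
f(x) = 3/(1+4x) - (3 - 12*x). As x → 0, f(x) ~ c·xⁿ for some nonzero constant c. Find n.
2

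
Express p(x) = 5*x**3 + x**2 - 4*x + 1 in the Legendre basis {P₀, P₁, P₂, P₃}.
(4/3)P₀ - P₁ + (2/3)P₂ + (2)P₃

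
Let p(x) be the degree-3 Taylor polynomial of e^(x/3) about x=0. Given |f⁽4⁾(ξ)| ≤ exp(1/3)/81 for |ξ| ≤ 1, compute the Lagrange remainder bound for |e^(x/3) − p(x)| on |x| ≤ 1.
exp(1/3)/1944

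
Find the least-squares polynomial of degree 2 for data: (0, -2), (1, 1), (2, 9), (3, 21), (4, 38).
-71/35 + (6/7)x + (16/7)x²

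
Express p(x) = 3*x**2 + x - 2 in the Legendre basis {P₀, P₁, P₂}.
-P₀ + P₁ + (2)P₂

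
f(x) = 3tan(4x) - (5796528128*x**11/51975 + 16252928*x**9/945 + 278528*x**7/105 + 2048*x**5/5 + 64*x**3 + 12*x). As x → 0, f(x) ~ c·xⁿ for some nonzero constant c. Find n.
13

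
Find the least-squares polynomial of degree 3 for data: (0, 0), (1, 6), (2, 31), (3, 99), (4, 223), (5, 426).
5/42 + (277/252)x + (47/42)x² + (113/36)x³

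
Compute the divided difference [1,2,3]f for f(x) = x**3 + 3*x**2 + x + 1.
9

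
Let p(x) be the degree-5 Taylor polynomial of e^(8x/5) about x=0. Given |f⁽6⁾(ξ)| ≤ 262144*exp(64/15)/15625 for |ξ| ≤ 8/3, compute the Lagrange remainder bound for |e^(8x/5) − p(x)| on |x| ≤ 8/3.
4294967296*exp(64/15)/512578125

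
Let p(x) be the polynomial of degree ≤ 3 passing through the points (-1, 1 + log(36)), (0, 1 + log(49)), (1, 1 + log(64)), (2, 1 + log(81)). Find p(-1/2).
1 + log(7*2**(3/4)*21**(7/8)/4)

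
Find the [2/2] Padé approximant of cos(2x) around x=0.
(1 - 5*x**2/3)/(x**2/3 + 1)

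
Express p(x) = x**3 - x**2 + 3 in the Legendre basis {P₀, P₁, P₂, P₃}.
(8/3)P₀ + (3/5)P₁ + (-2/3)P₂ + (2/5)P₃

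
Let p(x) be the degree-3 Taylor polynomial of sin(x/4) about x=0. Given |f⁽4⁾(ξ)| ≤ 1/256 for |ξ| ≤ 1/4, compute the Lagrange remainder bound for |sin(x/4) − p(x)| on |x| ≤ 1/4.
1/1572864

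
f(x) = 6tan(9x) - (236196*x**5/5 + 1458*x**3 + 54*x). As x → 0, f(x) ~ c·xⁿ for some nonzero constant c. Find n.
7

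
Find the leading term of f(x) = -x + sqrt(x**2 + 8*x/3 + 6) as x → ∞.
4/3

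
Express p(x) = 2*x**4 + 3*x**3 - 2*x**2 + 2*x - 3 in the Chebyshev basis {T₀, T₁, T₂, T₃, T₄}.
(-13/4)T₀ + (17/4)T₁ + (3/4)T₃ + (1/4)T₄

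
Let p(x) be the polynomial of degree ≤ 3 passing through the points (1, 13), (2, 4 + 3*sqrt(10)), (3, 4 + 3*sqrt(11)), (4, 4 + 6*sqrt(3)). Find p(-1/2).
-567*sqrt(10)/16 - 105*sqrt(3)/8 + 1009/16 + 405*sqrt(11)/16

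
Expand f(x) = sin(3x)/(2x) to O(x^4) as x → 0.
3/2 - 9*x**2/4 + O(x**4)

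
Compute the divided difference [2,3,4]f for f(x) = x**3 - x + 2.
9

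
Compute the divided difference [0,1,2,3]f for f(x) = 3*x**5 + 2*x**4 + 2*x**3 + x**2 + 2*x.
89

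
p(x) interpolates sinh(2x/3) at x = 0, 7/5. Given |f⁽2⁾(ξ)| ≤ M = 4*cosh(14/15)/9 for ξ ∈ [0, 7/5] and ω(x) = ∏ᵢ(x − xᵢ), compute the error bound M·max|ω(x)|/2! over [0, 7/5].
49*cosh(14/15)/450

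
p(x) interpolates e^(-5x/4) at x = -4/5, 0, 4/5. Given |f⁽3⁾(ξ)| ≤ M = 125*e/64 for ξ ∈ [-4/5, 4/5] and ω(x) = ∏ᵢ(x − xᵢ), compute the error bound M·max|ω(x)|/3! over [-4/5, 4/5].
sqrt(3)*e/27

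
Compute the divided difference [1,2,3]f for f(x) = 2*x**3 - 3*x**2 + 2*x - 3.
9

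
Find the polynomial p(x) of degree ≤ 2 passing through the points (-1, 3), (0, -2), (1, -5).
x**2 - 4*x - 2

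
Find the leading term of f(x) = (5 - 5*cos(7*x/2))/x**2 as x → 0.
245/8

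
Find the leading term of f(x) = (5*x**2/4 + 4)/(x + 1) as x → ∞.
5*x/4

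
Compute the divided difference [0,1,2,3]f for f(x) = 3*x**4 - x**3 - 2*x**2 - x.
17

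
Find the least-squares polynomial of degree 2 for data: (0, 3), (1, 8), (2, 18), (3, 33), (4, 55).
111/35 + (123/70)x + (39/14)x²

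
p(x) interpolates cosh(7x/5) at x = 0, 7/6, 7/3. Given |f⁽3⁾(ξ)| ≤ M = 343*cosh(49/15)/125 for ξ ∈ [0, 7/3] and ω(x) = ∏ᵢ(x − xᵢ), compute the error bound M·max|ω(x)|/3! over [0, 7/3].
117649*sqrt(3)*cosh(49/15)/729000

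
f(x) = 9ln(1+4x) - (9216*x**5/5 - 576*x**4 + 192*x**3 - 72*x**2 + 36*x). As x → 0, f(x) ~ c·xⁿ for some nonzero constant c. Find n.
6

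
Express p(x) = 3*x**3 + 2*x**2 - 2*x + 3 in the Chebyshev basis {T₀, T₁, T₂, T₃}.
(4)T₀ + (1/4)T₁ + T₂ + (3/4)T₃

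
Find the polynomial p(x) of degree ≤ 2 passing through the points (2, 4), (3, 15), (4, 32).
3*x**2 - 4*x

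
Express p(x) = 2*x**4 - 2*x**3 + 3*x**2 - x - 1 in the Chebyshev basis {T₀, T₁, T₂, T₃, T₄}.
(5/4)T₀ + (-5/2)T₁ + (5/2)T₂ + (-1/2)T₃ + (1/4)T₄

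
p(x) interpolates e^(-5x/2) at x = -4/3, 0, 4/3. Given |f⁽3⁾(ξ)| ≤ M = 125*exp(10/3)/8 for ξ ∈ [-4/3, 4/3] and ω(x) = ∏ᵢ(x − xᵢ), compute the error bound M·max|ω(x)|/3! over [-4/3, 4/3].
1000*sqrt(3)*exp(10/3)/729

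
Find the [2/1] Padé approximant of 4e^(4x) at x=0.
(32*x**2/3 + 32*x/3 + 4)/(1 - 4*x/3)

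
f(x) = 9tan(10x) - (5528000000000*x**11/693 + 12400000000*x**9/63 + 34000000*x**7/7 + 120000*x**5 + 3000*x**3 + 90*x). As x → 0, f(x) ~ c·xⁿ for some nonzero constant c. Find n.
13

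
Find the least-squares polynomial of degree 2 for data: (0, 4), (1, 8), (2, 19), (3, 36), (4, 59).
136/35 + (43/35)x + (22/7)x²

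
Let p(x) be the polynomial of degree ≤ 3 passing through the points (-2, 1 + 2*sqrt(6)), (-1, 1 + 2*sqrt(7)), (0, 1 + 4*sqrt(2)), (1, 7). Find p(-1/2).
-sqrt(6)/8 + 5/8 + 9*sqrt(7)/8 + 9*sqrt(2)/4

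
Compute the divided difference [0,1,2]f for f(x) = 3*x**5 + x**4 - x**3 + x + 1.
49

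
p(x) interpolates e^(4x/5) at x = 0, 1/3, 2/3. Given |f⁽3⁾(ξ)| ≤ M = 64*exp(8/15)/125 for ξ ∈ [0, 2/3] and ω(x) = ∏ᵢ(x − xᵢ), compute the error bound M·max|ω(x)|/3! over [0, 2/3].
64*sqrt(3)*exp(8/15)/91125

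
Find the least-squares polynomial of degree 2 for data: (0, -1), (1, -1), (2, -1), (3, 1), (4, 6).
-24/35 + (-64/35)x + (6/7)x²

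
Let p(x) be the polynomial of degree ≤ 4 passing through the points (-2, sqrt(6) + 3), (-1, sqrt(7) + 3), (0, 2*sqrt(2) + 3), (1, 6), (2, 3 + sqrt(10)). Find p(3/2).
-35*sqrt(2)/32 - 5*sqrt(6)/128 + 7*sqrt(7)/32 + 35*sqrt(10)/128 + 201/32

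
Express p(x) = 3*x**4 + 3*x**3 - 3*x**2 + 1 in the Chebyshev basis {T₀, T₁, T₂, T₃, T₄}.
(5/8)T₀ + (9/4)T₁ + (3/4)T₃ + (3/8)T₄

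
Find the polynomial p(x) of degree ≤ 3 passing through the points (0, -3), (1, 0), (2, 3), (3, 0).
-x**3 + 3*x**2 + x - 3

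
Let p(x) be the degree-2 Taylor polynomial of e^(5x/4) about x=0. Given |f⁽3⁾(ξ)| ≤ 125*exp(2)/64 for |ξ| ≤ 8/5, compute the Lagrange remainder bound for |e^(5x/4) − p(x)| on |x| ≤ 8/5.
4*exp(2)/3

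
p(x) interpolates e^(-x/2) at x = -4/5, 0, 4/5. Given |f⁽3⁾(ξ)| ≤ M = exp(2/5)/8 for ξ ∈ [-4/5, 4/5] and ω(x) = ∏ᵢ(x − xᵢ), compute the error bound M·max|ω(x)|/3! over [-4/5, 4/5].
8*sqrt(3)*exp(2/5)/3375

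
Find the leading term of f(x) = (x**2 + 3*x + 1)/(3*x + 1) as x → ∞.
x/3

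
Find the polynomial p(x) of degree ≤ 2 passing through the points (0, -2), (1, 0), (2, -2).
-2*x**2 + 4*x - 2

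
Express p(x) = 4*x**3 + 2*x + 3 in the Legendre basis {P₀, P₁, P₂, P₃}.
(3)P₀ + (22/5)P₁ + (8/5)P₃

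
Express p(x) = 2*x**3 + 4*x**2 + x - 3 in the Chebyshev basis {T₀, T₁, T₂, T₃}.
-T₀ + (5/2)T₁ + (2)T₂ + (1/2)T₃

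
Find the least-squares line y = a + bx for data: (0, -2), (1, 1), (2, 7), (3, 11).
a = -5/2, b = 9/2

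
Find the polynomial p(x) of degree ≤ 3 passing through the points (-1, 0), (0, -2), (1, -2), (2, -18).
-3*x**3 + x**2 + 2*x - 2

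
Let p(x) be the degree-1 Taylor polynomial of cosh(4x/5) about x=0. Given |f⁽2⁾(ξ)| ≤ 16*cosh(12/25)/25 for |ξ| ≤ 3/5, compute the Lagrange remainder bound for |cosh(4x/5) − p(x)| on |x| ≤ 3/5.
72*cosh(12/25)/625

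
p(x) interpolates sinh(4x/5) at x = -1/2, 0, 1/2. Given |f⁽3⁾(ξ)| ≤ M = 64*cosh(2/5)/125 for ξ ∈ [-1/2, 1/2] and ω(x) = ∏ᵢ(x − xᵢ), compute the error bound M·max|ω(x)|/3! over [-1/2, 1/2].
8*sqrt(3)*cosh(2/5)/3375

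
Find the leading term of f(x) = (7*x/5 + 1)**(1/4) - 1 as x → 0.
7*x/20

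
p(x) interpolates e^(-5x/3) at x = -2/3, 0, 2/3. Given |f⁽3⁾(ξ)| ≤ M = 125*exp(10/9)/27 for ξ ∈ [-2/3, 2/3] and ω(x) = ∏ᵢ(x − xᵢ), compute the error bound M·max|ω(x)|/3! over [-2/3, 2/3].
1000*sqrt(3)*exp(10/9)/19683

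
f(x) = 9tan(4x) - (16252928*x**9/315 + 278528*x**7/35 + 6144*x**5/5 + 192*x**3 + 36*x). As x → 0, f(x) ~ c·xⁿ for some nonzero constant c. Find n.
11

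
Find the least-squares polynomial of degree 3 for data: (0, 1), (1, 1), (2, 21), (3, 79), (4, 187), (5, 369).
6/7 + (-155/42)x + (9/7)x² + (17/6)x³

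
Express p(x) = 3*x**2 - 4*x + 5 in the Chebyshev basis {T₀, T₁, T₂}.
(13/2)T₀ + (-4)T₁ + (3/2)T₂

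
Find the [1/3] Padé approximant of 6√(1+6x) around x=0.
(63*x/2 + 6)/(27*x**3/8 - 9*x**2/4 + 9*x/4 + 1)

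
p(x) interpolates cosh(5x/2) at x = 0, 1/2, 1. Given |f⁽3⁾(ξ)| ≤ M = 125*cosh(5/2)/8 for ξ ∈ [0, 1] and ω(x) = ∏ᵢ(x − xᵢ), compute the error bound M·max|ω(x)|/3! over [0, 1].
125*sqrt(3)*cosh(5/2)/1728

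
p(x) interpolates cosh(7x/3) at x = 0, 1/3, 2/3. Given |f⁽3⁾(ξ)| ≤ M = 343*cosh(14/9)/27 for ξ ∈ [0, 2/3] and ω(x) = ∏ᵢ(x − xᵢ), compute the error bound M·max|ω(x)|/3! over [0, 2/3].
343*sqrt(3)*cosh(14/9)/19683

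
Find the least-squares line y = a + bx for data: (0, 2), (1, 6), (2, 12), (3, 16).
a = 9/5, b = 24/5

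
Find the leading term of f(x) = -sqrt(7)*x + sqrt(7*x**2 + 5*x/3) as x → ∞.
5*sqrt(7)/42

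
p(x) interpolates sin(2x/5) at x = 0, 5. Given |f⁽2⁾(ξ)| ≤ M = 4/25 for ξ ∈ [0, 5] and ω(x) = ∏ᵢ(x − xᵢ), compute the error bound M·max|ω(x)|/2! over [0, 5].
1/2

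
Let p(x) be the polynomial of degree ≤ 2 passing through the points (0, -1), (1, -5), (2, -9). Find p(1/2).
-3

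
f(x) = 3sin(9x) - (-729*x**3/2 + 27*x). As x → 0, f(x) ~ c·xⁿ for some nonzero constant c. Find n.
5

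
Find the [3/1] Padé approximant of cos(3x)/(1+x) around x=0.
(27*x**3/8 - 99*x**2/28 - 27*x/28 + 1)/(x/28 + 1)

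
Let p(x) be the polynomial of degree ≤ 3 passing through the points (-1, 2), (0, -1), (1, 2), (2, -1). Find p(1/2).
1/2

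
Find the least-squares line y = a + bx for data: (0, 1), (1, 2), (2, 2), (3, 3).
a = 11/10, b = 3/5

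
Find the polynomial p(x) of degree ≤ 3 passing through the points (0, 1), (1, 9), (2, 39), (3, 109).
3*x**3 + 2*x**2 + 3*x + 1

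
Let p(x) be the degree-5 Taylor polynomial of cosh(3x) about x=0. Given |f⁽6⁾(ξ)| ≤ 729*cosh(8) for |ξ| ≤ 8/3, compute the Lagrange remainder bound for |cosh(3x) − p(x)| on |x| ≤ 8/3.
16384*cosh(8)/45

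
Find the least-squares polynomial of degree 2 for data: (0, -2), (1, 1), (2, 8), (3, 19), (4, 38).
-58/35 + (-17/35)x + (18/7)x²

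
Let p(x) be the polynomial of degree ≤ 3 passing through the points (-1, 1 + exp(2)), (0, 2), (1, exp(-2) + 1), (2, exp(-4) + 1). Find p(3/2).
(5 + 15*exp(2) + (exp(2) + 11)*exp(4))*exp(-4)/16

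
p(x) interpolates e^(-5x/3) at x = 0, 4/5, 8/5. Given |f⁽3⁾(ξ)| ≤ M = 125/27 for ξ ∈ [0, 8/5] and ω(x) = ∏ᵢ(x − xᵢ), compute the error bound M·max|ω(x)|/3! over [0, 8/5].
64*sqrt(3)/729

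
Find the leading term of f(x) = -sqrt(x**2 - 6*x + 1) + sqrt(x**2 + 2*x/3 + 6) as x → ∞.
10/3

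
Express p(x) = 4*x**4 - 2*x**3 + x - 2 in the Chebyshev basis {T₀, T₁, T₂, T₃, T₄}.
(-1/2)T₀ + (-1/2)T₁ + (2)T₂ + (-1/2)T₃ + (1/2)T₄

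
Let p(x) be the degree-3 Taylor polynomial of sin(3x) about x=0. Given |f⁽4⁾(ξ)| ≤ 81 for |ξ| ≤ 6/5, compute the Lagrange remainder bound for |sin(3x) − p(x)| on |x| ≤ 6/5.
4374/625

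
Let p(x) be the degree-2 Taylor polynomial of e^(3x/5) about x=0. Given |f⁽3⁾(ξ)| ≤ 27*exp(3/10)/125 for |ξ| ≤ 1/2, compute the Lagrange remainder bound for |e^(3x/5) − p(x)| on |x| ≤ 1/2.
9*exp(3/10)/2000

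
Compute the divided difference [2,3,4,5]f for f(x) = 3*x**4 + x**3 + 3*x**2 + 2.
43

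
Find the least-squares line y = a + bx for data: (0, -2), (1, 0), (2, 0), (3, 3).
a = -2, b = 3/2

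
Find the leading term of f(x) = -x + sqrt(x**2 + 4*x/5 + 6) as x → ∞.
2/5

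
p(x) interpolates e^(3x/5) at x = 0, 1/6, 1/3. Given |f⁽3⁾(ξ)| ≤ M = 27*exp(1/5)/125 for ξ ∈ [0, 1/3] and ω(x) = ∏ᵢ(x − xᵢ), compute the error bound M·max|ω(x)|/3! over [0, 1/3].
sqrt(3)*exp(1/5)/27000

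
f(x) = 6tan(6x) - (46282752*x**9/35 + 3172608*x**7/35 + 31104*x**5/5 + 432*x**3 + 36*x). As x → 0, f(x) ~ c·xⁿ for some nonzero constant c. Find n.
11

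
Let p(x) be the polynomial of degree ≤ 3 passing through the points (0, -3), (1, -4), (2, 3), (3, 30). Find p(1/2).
-15/4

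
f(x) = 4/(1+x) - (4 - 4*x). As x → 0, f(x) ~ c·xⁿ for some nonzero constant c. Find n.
2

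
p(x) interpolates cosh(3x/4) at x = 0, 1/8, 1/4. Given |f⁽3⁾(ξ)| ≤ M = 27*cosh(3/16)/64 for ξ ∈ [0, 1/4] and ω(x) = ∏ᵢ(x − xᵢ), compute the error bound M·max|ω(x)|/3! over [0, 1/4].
sqrt(3)*cosh(3/16)/32768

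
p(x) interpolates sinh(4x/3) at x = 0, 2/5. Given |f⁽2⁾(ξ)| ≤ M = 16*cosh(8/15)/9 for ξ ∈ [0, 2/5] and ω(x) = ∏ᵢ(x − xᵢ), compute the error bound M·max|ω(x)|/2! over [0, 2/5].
8*cosh(8/15)/225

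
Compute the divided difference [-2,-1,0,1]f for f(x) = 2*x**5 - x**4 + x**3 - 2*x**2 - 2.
13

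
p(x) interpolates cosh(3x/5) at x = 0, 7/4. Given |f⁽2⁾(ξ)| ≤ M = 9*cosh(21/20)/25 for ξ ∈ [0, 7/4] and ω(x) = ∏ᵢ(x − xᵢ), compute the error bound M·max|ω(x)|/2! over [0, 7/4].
441*cosh(21/20)/3200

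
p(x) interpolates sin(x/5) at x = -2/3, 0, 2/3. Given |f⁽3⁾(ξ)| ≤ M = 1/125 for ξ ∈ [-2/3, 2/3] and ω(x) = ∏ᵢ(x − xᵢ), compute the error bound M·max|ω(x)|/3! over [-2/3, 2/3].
8*sqrt(3)/91125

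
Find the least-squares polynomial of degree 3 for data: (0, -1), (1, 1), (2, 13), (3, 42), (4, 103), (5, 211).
-83/63 + (796/189)x + (-379/126)x² + (115/54)x³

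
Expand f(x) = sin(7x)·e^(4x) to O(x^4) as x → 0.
7*x + 28*x**2 - 7*x**3/6 + O(x**4)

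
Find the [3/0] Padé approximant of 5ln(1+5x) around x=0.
25*x*(50*x**2 - 15*x + 6)/6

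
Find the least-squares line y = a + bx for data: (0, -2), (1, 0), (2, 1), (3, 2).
a = -17/10, b = 13/10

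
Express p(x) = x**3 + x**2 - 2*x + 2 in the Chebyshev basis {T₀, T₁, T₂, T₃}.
(5/2)T₀ + (-5/4)T₁ + (1/2)T₂ + (1/4)T₃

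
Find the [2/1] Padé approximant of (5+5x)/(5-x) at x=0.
(x + 1)/(1 - x/5)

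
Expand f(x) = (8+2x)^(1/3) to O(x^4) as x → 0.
2 + x/6 - x**2/72 + 5*x**3/2592 + O(x**4)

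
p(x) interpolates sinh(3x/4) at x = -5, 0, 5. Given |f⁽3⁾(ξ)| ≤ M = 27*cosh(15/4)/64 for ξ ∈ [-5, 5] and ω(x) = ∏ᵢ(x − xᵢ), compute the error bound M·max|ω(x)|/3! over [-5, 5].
125*sqrt(3)*cosh(15/4)/64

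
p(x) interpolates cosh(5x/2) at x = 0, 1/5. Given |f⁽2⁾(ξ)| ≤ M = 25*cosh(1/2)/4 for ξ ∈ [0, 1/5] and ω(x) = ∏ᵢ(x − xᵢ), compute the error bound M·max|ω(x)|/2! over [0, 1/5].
cosh(1/2)/32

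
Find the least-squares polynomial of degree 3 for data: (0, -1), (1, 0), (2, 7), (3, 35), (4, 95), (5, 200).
-19/21 + (11/9)x + (-58/21)x² + (19/9)x³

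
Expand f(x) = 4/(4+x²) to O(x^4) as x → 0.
1 - x**2/4 + O(x**4)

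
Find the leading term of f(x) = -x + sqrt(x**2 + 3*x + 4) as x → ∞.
3/2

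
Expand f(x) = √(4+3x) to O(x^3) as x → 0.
2 + 3*x/4 - 9*x**2/64 + O(x**3)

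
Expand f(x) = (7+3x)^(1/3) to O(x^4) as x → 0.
7**(1/3) + 7**(1/3)*x/7 - 7**(1/3)*x**2/49 + 5*7**(1/3)*x**3/1029 + O(x**4)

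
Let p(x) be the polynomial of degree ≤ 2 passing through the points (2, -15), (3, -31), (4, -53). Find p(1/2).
-9/4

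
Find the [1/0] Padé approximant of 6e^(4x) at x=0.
24*x + 6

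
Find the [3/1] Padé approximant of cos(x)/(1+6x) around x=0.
(x**3/144 - 427*x**2/852 + x/5112 + 1)/(30673*x/5112 + 1)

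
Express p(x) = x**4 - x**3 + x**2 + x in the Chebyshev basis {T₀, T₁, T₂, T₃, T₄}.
(7/8)T₀ + (1/4)T₁ + T₂ + (-1/4)T₃ + (1/8)T₄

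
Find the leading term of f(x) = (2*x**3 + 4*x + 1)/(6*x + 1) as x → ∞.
x**2/3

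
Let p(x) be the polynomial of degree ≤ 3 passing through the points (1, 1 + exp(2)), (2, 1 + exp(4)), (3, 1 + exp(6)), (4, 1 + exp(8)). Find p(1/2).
-5*exp(8)/16 - 35*exp(4)/16 + 1 + 35*exp(2)/16 + 21*exp(6)/16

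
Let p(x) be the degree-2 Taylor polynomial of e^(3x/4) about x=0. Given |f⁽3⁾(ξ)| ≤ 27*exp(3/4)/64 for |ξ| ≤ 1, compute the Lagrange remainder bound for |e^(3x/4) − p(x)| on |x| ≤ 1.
9*exp(3/4)/128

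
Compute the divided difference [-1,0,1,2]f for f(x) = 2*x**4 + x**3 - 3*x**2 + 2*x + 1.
5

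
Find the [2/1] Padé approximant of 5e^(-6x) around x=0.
(30*x**2 - 20*x + 5)/(2*x + 1)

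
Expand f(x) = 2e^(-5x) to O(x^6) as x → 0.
2 - 10*x + 25*x**2 - 125*x**3/3 + 625*x**4/12 - 625*x**5/12 + O(x**6)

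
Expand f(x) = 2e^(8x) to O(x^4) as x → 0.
2 + 16*x + 64*x**2 + 512*x**3/3 + O(x**4)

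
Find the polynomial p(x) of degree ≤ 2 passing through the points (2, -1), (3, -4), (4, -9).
-x**2 + 2*x - 1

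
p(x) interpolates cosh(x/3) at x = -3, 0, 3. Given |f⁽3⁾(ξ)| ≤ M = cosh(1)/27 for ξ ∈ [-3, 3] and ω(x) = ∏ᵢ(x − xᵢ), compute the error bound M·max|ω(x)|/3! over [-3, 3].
sqrt(3)*cosh(1)/27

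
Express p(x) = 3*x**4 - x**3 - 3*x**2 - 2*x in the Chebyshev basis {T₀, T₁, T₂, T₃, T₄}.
(-3/8)T₀ + (-11/4)T₁ + (-1/4)T₃ + (3/8)T₄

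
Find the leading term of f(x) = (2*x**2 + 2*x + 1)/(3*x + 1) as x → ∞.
2*x/3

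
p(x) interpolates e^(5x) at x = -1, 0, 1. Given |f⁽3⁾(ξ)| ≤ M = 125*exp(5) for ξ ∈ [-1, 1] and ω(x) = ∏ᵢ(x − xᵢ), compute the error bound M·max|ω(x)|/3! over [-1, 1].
125*sqrt(3)*exp(5)/27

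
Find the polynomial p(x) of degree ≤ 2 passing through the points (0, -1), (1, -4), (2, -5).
x**2 - 4*x - 1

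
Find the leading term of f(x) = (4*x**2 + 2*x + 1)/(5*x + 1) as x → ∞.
4*x/5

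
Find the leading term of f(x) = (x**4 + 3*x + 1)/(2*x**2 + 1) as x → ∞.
x**2/2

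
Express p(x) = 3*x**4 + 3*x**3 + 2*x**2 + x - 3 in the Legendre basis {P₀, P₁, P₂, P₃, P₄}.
(-26/15)P₀ + (14/5)P₁ + (64/21)P₂ + (6/5)P₃ + (24/35)P₄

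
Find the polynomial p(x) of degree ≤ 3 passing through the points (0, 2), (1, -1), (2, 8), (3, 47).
3*x**3 - 3*x**2 - 3*x + 2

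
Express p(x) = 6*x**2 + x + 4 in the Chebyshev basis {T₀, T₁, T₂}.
(7)T₀ + T₁ + (3)T₂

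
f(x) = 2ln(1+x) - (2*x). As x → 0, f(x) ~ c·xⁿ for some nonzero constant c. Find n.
2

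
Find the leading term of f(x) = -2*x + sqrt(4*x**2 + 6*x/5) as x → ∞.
3/10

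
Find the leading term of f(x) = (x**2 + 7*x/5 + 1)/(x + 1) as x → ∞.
x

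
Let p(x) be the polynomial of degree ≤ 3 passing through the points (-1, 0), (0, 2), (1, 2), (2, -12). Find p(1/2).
3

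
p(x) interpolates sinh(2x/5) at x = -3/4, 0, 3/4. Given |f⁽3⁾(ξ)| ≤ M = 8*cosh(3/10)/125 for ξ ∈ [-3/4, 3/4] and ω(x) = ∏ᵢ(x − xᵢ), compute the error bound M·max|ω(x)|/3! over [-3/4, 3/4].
sqrt(3)*cosh(3/10)/1000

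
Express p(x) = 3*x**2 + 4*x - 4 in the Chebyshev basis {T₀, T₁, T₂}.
(-5/2)T₀ + (4)T₁ + (3/2)T₂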